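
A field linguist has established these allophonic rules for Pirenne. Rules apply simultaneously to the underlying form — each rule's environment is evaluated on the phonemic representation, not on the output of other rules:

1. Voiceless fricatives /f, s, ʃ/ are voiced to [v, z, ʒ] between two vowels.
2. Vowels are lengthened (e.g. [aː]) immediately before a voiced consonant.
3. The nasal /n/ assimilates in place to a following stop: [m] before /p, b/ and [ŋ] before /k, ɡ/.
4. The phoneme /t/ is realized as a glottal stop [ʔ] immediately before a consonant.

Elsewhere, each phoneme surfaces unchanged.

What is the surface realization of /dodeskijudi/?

[doːdeskiːjuːdi]

/d/ stays [d].
/o/ meets the environment for rule 2 (before a voiced consonant) → [oː].
/d/ stays [d].
/e/ (between /d/ and /s/) fails the environment for rule 2, so it stays [e].
/s/ (between /e/ and /k/) is in the target of rule 1 but the environment (between two vowels) is not met → [s].
/k/ — not in any rule's target class → [k].
/i/ (between /k/ and /j/) occurs before a voiced consonant → [iː] by rule 2.
/j/ stays [j].
Rule 2 applies to /u/ (between /j/ and /d/: before a voiced consonant) → [uː].
/d/ — not in any rule's target class → [d].
/i/ (word-final): rule 2 targets it, but not before a voiced consonant → unchanged [i].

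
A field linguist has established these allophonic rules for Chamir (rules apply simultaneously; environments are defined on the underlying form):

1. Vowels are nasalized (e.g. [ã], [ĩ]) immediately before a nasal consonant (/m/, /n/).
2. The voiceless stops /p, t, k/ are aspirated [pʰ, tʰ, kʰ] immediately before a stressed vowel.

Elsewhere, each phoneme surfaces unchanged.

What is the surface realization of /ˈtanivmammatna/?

/t/ (word-initial) occurs immediately before a stressed vowel → [tʰ] by rule 2.
Rule 1 applies to /a/ (between /t/ and /n/: before a nasal consonant) → [ã].
/i/ (between /n/ and /v/): rule 1 targets it, but not before a nasal consonant → unchanged [i].
Rule 1 applies to /a/ (between /m/ and /m/: before a nasal consonant) → [ã].
/a/ (between /m/ and /t/) is in the target of rule 1 but the environment (before a nasal consonant) is not met → [a].
/t/ (between /a/ and /n/) is in the target of rule 2 but the environment (immediately before a stressed vowel) is not met → [t].
/a/ (word-final): rule 1 targets it, but not before a nasal consonant → unchanged [a].

[ˈtʰãnivmãmmatna]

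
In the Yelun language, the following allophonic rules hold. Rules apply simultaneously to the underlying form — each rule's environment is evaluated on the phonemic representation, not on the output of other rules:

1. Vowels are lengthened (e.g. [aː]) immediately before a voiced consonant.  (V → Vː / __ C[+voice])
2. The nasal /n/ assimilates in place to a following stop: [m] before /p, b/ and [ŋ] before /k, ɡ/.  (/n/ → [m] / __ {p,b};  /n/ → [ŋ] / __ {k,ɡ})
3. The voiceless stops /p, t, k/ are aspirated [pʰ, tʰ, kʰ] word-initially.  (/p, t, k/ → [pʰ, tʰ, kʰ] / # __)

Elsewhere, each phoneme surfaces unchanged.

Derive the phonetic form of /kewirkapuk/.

/k/ meets the environment for rule 3 (word-initially) → [kʰ].
/e/ meets the environment for rule 1 (before a voiced consonant) → [eː].
/w/ (between /e/ and /i/) is unaffected → [w].
/i/ (between /w/ and /r/) occurs before a voiced consonant → [iː] by rule 1.
/r/ stays [r].
/k/ (between /r/ and /a/): rule 3 targets it, but not word-initially → unchanged [k].
/a/ (between /k/ and /p/): rule 1 targets it, but not before a voiced consonant → unchanged [a].
/p/ (between /a/ and /u/) fails the environment for rule 3, so it stays [p].
/u/ (between /p/ and /k/) fails the environment for rule 1, so it stays [u].
/k/ (word-final): rule 3 targets it, but not word-initially → unchanged [k].

[kʰeːwiːrkapuk]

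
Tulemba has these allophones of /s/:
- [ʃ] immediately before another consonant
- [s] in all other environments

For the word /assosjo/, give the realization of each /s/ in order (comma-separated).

[ʃ], [s], [ʃ]

Occurrence 1 (position 2): immediately before another consonant → [ʃ].
Occurrence 2 (position 3): no conditioning environment matches → elsewhere allophone [s].
Occurrence 3 (position 5): immediately before another consonant → [ʃ].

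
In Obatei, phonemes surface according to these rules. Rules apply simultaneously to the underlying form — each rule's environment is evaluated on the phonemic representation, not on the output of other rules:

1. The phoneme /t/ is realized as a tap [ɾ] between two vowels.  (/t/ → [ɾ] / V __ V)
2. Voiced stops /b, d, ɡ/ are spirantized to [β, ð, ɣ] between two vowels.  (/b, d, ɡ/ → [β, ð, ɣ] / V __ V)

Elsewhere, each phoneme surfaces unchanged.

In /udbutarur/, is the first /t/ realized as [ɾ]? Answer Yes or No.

Yes

/t/ — between /u/ and /a/, between two vowels — surfaces as [ɾ] (rule 1).
The actual realization is [ɾ], which matches [ɾ].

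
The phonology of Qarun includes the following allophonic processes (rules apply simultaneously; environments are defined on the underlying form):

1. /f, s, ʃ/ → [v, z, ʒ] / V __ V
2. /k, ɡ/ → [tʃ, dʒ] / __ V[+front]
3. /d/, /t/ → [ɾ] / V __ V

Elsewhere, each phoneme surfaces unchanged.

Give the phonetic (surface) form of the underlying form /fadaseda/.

[faɾazeɾa]

/f/ (word-initial): rule 1 targets it, but not between two vowels → unchanged [f].
/a/ (between /f/ and /d/) is unaffected → [a].
/d/ (between /a/ and /a/): between two vowels, so rule 3 applies → [ɾ].
/a/ (between /d/ and /s/): no rule targets it → [a].
/s/ — between /a/ and /e/, between two vowels — surfaces as [z] (rule 1).
/e/ stays [e].
/d/ (between /e/ and /a/) occurs between two vowels → [ɾ] by rule 3.
/a/ stays [a].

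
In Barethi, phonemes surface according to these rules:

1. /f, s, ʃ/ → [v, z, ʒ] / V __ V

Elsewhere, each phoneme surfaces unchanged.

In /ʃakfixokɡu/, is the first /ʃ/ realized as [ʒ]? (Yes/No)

/ʃ/ (word-initial): rule 1 targets it, but not between two vowels → unchanged [ʃ].
The actual realization is [ʃ], not [ʒ].

No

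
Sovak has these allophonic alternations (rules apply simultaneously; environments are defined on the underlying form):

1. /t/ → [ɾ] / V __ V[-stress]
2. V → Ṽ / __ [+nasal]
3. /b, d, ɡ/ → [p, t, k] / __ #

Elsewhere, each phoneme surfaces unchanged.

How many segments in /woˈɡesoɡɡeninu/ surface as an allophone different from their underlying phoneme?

2

Segments that undergo a rule: /e/ → [ẽ] (rule 2); /i/ → [ĩ] (rule 2).
All other segments surface unchanged.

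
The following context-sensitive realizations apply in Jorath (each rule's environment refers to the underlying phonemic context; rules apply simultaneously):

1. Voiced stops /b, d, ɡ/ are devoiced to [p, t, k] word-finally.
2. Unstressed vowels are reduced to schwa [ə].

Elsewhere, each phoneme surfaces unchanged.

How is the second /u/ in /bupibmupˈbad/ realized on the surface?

[ə]

/u/ (between /m/ and /p/) occurs in an unstressed syllable → [ə] by rule 2.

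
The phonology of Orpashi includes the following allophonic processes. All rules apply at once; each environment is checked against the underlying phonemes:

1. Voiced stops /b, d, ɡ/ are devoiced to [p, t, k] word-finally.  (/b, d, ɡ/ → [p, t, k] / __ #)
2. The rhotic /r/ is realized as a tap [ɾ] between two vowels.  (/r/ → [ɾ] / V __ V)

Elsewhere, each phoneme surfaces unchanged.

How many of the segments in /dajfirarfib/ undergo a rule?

Segments that undergo a rule: /r/ → [ɾ] (rule 2); /b/ → [p] (rule 1).
All other segments surface unchanged.

2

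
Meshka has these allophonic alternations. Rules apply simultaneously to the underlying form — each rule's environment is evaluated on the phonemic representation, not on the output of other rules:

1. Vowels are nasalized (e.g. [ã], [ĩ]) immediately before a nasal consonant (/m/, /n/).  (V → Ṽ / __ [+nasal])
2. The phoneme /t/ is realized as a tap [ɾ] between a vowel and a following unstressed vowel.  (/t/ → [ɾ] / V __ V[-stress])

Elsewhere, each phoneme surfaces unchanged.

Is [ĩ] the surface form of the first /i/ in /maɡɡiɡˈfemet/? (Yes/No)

/i/ (between /ɡ/ and /ɡ/) is in the target of rule 1 but the environment (before a nasal consonant) is not met → [i].
The actual realization is [i], not [ĩ].

No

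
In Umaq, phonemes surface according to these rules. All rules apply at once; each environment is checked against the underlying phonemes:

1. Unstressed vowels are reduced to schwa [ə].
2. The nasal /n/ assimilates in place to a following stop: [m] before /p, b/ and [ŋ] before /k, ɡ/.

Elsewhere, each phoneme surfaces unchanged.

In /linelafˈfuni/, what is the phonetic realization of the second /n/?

/n/ (between /u/ and /i/) is in the target of rule 2 but the environment (before a labial or velar stop) is not met → [n].

[n]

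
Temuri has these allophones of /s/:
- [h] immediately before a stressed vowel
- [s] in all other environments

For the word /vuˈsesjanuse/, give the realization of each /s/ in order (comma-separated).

[h], [s], [s]

Occurrence 1 (position 3): immediately before a stressed vowel → [h].
Occurrence 2 (position 5): no conditioning environment matches → elsewhere allophone [s].
Occurrence 3 (position 10): no conditioning environment matches → elsewhere allophone [s].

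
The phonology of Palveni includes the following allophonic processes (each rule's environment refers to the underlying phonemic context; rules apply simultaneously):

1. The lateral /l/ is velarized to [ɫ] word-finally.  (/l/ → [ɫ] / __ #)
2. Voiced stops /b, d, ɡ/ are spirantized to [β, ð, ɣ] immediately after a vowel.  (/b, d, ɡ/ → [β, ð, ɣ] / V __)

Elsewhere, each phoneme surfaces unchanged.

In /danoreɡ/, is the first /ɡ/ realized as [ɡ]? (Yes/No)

No

/ɡ/ — word-final, immediately after a vowel — surfaces as [ɣ] (rule 2).
The actual realization is [ɣ], not [ɡ].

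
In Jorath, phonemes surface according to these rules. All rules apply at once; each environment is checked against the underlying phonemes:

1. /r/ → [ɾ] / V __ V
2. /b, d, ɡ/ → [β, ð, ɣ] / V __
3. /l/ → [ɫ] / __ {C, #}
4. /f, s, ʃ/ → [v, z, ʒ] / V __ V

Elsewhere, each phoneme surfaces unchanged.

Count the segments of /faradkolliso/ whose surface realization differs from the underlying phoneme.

4

Segments that undergo a rule: /r/ → [ɾ] (rule 1); /d/ → [ð] (rule 2); /l/ → [ɫ] (rule 3); /s/ → [z] (rule 4).
All other segments surface unchanged.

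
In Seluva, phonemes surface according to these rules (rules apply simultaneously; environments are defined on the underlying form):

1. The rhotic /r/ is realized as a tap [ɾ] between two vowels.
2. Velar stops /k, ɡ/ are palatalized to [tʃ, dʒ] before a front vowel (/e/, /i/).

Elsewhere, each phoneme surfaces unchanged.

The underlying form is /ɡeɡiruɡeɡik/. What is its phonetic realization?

[dʒedʒiɾudʒedʒik]

/ɡ/ (word-initial) occurs before a front vowel → [dʒ] by rule 2.
/e/ (between /ɡ/ and /ɡ/) is unaffected → [e].
/ɡ/ — between /e/ and /i/, before a front vowel — surfaces as [dʒ] (rule 2).
/i/ stays [i].
/r/ — between /i/ and /u/, between two vowels — surfaces as [ɾ] (rule 1).
/u/ (between /r/ and /ɡ/): no rule targets it → [u].
/ɡ/ (between /u/ and /e/): before a front vowel, so rule 2 applies → [dʒ].
/e/ (between /ɡ/ and /ɡ/): no rule targets it → [e].
Rule 2 applies to /ɡ/ (between /e/ and /i/: before a front vowel) → [dʒ].
/i/ (between /ɡ/ and /k/): no rule targets it → [i].
/k/ (word-final) fails the environment for rule 2, so it stays [k].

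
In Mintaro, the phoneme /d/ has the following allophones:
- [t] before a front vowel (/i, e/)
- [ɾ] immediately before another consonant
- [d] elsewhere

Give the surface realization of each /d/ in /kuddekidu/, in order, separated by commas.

[ɾ], [t], [d]

Occurrence 1 (position 3): immediately before another consonant → [ɾ].
Occurrence 2 (position 4): before a front vowel (/i, e/) → [t].
Occurrence 3 (position 8): no conditioning environment matches → elsewhere allophone [d].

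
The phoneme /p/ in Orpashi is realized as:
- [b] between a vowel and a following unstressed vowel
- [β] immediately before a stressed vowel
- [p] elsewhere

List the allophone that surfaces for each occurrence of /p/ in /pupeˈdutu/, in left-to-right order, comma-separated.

Occurrence 1 (position 1): no conditioning environment matches → elsewhere allophone [p].
Occurrence 2 (position 3): between a vowel and a following unstressed vowel → [b].

[p], [b]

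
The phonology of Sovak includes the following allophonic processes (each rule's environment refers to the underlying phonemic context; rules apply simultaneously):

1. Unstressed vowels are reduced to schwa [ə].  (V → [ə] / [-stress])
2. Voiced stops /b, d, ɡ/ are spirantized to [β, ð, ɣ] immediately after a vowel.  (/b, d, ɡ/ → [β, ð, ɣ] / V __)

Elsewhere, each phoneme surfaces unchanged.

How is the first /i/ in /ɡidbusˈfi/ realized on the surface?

Rule 1 applies to /i/ (between /ɡ/ and /d/: in an unstressed syllable) → [ə].

[ə]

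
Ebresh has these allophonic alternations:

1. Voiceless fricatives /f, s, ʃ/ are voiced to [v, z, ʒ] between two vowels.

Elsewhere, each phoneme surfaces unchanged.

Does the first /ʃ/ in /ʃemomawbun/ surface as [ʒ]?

No

/ʃ/ (word-initial) fails the environment for rule 1, so it stays [ʃ].
The actual realization is [ʃ], not [ʒ].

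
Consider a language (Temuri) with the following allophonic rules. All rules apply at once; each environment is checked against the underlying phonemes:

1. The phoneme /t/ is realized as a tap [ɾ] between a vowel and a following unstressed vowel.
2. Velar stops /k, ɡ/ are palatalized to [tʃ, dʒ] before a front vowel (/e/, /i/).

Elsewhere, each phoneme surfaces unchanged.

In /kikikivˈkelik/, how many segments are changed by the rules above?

4

Segments that undergo a rule: /k/ → [tʃ] (rule 2); /k/ → [tʃ] (rule 2); /k/ → [tʃ] (rule 2); /k/ → [tʃ] (rule 2).
All other segments surface unchanged.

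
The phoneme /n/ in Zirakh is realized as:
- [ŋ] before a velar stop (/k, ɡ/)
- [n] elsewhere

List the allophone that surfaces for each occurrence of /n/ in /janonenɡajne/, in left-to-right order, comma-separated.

Occurrence 1 (position 3): no conditioning environment matches → elsewhere allophone [n].
Occurrence 2 (position 5): no conditioning environment matches → elsewhere allophone [n].
Occurrence 3 (position 7): before a velar stop → [ŋ].
Occurrence 4 (position 11): no conditioning environment matches → elsewhere allophone [n].

[n], [n], [ŋ], [n]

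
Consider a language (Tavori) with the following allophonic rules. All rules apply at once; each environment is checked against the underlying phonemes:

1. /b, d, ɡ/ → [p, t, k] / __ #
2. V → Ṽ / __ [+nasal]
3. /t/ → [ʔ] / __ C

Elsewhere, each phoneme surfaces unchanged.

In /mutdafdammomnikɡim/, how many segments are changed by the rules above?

4

Segments that undergo a rule: /t/ → [ʔ] (rule 3); /a/ → [ã] (rule 2); /o/ → [õ] (rule 2); /i/ → [ĩ] (rule 2).
All other segments surface unchanged.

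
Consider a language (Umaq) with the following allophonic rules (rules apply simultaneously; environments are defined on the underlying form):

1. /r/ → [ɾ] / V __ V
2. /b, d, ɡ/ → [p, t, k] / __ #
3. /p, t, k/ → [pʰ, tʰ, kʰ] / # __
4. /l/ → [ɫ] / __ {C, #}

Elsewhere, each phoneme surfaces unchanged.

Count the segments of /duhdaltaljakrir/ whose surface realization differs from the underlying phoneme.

2

Segments that undergo a rule: /l/ → [ɫ] (rule 4); /l/ → [ɫ] (rule 4).
All other segments surface unchanged.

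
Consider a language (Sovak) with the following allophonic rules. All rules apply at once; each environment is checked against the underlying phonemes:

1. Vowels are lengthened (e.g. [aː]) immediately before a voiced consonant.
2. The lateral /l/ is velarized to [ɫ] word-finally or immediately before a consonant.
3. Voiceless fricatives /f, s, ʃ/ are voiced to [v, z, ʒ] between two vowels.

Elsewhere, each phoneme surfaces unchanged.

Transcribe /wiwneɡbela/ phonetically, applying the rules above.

[wiːwneːɡbeːla]

/w/ — not in any rule's target class → [w].
Rule 1 applies to /i/ (between /w/ and /w/: before a voiced consonant) → [iː].
/w/ — not in any rule's target class → [w].
/n/ (between /w/ and /e/): no rule targets it → [n].
/e/ — between /n/ and /ɡ/, before a voiced consonant — surfaces as [eː] (rule 1).
/ɡ/ stays [ɡ].
/b/ — not in any rule's target class → [b].
/e/ (between /b/ and /l/): before a voiced consonant, so rule 1 applies → [eː].
/l/ (between /e/ and /a/) fails the environment for rule 2, so it stays [l].
/a/ (word-final) fails the environment for rule 1, so it stays [a].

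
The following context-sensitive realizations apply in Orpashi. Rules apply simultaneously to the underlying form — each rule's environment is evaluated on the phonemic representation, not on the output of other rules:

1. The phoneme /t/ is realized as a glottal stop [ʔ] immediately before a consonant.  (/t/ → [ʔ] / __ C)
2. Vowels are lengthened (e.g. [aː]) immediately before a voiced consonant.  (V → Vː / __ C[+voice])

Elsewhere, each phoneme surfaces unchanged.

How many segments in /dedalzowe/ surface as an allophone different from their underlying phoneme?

3

Segments that undergo a rule: /e/ → [eː] (rule 2); /a/ → [aː] (rule 2); /o/ → [oː] (rule 2).
All other segments surface unchanged.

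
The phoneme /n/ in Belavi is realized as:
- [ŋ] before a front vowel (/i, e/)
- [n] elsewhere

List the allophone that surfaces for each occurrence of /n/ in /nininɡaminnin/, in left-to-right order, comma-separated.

[ŋ], [ŋ], [n], [n], [ŋ], [n]

Occurrence 1 (position 1): before a front vowel (/i, e/) → [ŋ].
Occurrence 2 (position 3): before a front vowel (/i, e/) → [ŋ].
Occurrence 3 (position 5): no conditioning environment matches → elsewhere allophone [n].
Occurrence 4 (position 10): no conditioning environment matches → elsewhere allophone [n].
Occurrence 5 (position 11): before a front vowel (/i, e/) → [ŋ].
Occurrence 6 (position 13): no conditioning environment matches → elsewhere allophone [n].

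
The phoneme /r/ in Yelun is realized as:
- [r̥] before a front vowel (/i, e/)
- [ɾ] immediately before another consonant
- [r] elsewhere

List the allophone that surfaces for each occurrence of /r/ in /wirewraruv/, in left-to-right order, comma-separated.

[r̥], [r], [r]

Occurrence 1 (position 3): before a front vowel (/i, e/) → [r̥].
Occurrence 2 (position 6): no conditioning environment matches → elsewhere allophone [r].
Occurrence 3 (position 8): no conditioning environment matches → elsewhere allophone [r].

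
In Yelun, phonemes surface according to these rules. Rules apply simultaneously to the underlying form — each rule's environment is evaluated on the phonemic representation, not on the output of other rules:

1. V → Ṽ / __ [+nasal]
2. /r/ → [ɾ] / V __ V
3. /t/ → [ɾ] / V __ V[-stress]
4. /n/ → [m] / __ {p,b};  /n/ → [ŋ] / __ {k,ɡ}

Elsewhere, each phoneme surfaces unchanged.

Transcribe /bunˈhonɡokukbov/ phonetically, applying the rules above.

/u/ — between /b/ and /n/, before a nasal consonant — surfaces as [ũ] (rule 1).
/n/ — between /u/ and /h/; rule 4 does not apply here → [n].
/o/ (between /h/ and /n/) occurs before a nasal consonant → [õ] by rule 1.
/n/ — between /o/ and /ɡ/, before a labial or velar stop — surfaces as [ŋ] (rule 4).
/o/ (between /ɡ/ and /k/) fails the environment for rule 1, so it stays [o].
/u/ (between /k/ and /k/): rule 1 targets it, but not before a nasal consonant → unchanged [u].
/o/ (between /b/ and /v/): rule 1 targets it, but not before a nasal consonant → unchanged [o].

[bũnˈhõŋɡokukbov]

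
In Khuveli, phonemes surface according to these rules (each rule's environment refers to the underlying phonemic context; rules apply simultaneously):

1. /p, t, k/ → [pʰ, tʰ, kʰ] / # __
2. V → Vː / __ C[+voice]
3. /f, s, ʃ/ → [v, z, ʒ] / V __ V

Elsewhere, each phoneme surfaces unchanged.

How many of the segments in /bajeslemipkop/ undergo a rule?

2

Segments that undergo a rule: /a/ → [aː] (rule 2); /e/ → [eː] (rule 2).
All other segments surface unchanged.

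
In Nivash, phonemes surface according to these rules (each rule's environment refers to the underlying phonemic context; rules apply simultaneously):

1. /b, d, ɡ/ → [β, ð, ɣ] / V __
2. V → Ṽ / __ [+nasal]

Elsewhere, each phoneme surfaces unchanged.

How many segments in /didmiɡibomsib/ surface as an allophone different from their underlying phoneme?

5

Segments that undergo a rule: /d/ → [ð] (rule 1); /ɡ/ → [ɣ] (rule 1); /b/ → [β] (rule 1); /o/ → [õ] (rule 2); /b/ → [β] (rule 1).
All other segments surface unchanged.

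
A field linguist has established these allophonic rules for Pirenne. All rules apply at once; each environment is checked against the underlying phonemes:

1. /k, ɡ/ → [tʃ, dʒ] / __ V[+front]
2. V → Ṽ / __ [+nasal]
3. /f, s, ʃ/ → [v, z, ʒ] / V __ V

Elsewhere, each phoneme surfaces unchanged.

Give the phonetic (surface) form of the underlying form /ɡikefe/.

[dʒitʃeve]

/ɡ/ — word-initial, before a front vowel — surfaces as [dʒ] (rule 1).
/i/ (between /ɡ/ and /k/): rule 2 targets it, but not before a nasal consonant → unchanged [i].
/k/ — between /i/ and /e/, before a front vowel — surfaces as [tʃ] (rule 1).
/e/ (between /k/ and /f/): rule 2 targets it, but not before a nasal consonant → unchanged [e].
/f/ — between /e/ and /e/, between two vowels — surfaces as [v] (rule 3).
/e/ (word-final) fails the environment for rule 2, so it stays [e].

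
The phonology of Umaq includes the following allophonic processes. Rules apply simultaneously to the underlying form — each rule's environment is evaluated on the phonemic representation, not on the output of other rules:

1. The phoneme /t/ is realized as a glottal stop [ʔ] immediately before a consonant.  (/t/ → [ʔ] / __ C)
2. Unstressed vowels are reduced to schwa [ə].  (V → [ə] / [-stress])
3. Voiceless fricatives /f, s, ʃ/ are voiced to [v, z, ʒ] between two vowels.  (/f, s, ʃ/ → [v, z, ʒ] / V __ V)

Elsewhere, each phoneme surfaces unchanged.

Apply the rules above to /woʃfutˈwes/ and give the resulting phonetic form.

/o/ (between /w/ and /ʃ/) occurs in an unstressed syllable → [ə] by rule 2.
/ʃ/ (between /o/ and /f/) fails the environment for rule 3, so it stays [ʃ].
/f/ (between /ʃ/ and /u/): rule 3 targets it, but not between two vowels → unchanged [f].
/u/ (between /f/ and /t/) occurs in an unstressed syllable → [ə] by rule 2.
/t/ meets the environment for rule 1 (immediately before a consonant) → [ʔ].
/e/ (between /w/ and /s/) fails the environment for rule 2, so it stays [e].
/s/ (word-final) fails the environment for rule 3, so it stays [s].

[wəʃfəʔˈwes]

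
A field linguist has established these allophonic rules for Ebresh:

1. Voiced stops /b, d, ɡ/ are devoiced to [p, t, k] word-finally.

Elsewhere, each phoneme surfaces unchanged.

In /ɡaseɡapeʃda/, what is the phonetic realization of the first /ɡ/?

[ɡ]

/ɡ/ (word-initial): rule 1 targets it, but not word-finally → unchanged [ɡ].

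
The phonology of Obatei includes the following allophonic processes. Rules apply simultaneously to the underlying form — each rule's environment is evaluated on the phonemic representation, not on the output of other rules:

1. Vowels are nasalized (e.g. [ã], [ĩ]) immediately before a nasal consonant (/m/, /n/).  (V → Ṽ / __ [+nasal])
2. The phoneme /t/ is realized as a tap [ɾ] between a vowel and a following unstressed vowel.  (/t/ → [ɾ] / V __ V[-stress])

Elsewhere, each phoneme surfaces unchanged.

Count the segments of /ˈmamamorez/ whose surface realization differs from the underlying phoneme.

Segments that undergo a rule: /a/ → [ã] (rule 1); /a/ → [ã] (rule 1).
All other segments surface unchanged.

2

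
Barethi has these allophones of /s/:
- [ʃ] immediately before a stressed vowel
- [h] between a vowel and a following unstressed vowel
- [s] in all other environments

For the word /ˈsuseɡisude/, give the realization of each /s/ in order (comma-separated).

[ʃ], [h], [h]

Occurrence 1 (position 1): immediately before a stressed vowel → [ʃ].
Occurrence 2 (position 3): between a vowel and a following unstressed vowel → [h].
Occurrence 3 (position 7): between a vowel and a following unstressed vowel → [h].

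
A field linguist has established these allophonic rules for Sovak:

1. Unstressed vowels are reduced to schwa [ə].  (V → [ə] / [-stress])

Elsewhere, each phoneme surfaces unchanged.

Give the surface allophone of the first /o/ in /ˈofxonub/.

[o]

/o/ (word-initial) fails the environment for rule 1, so it stays [o].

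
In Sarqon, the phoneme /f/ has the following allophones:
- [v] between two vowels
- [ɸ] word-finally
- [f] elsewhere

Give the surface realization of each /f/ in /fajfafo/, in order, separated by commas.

[f], [f], [v]

Occurrence 1 (position 1): no conditioning environment matches → elsewhere allophone [f].
Occurrence 2 (position 4): no conditioning environment matches → elsewhere allophone [f].
Occurrence 3 (position 6): between two vowels → [v].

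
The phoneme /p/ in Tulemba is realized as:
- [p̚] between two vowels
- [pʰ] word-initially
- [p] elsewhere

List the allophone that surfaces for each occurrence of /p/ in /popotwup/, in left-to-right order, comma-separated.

Occurrence 1 (position 1): word-initially → [pʰ].
Occurrence 2 (position 3): between two vowels → [p̚].
Occurrence 3 (position 8): no conditioning environment matches → elsewhere allophone [p].

[pʰ], [p̚], [p]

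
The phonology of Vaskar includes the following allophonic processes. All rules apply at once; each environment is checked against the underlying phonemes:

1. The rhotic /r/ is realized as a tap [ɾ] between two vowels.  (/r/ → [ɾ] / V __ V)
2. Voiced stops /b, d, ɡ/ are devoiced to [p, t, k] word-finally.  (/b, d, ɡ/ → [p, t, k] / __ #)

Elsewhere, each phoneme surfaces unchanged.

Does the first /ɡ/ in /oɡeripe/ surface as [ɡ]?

/ɡ/ (between /o/ and /e/) fails the environment for rule 2, so it stays [ɡ].
The actual realization is [ɡ], which matches [ɡ].

Yes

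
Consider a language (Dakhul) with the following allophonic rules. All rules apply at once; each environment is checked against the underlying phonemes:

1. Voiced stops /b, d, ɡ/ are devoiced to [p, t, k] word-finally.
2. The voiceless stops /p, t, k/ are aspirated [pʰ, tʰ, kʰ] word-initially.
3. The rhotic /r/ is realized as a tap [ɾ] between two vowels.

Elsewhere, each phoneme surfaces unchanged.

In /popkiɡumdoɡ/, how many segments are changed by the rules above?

Segments that undergo a rule: /p/ → [pʰ] (rule 2); /ɡ/ → [k] (rule 1).
All other segments surface unchanged.

2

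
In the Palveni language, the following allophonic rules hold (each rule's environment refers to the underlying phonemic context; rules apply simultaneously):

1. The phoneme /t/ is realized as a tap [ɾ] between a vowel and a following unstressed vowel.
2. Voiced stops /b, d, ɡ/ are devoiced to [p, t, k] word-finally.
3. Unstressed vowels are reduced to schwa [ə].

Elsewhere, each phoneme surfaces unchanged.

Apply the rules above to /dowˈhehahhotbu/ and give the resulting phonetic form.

/d/ (word-initial) is in the target of rule 2 but the environment (word-finally) is not met → [d].
/o/ meets the environment for rule 3 (in an unstressed syllable) → [ə].
/w/ (between /o/ and /h/) is unaffected → [w].
/h/ — not in any rule's target class → [h].
/e/ (between /h/ and /h/) fails the environment for rule 3, so it stays [e].
/h/ (between /e/ and /a/): no rule targets it → [h].
/a/ (between /h/ and /h/) occurs in an unstressed syllable → [ə] by rule 3.
/h/ (between /a/ and /h/): no rule targets it → [h].
/h/ (between /h/ and /o/): no rule targets it → [h].
/o/ (between /h/ and /t/) occurs in an unstressed syllable → [ə] by rule 3.
/t/ (between /o/ and /b/) fails the environment for rule 1, so it stays [t].
/b/ (between /t/ and /u/) fails the environment for rule 2, so it stays [b].
/u/ — word-final, in an unstressed syllable — surfaces as [ə] (rule 3).

[dəwˈhehəhhətbə]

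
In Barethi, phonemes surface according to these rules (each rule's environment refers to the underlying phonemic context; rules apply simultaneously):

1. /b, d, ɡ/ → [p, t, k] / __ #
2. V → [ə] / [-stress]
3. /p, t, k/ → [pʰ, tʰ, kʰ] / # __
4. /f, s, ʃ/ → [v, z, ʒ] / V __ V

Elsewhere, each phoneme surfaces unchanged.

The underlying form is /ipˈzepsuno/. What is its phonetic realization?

[əpˈzepsənə]

/i/ — word-initial, in an unstressed syllable — surfaces as [ə] (rule 2).
/p/ — between /i/ and /z/; rule 3 does not apply here → [p].
/z/ (between /p/ and /e/) is unaffected → [z].
/e/ (between /z/ and /p/) fails the environment for rule 2, so it stays [e].
/p/ — between /e/ and /s/; rule 3 does not apply here → [p].
/s/ (between /p/ and /u/) is in the target of rule 4 but the environment (between two vowels) is not met → [s].
/u/ meets the environment for rule 2 (in an unstressed syllable) → [ə].
/n/ (between /u/ and /o/): no rule targets it → [n].
Rule 2 applies to /o/ (word-final: in an unstressed syllable) → [ə].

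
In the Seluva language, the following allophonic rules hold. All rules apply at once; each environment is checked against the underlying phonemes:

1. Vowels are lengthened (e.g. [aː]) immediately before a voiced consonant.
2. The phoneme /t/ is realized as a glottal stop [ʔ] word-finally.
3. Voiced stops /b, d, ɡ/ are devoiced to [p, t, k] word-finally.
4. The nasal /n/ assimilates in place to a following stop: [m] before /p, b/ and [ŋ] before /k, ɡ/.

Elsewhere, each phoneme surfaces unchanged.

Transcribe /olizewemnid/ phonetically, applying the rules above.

Rule 1 applies to /o/ (word-initial: before a voiced consonant) → [oː].
/l/ (between /o/ and /i/): no rule targets it → [l].
/i/ — between /l/ and /z/, before a voiced consonant — surfaces as [iː] (rule 1).
/z/ — not in any rule's target class → [z].
/e/ (between /z/ and /w/): before a voiced consonant, so rule 1 applies → [eː].
/w/ stays [w].
/e/ — between /w/ and /m/, before a voiced consonant — surfaces as [eː] (rule 1).
/m/ (between /e/ and /n/): no rule targets it → [m].
/n/ (between /m/ and /i/) fails the environment for rule 4, so it stays [n].
/i/ (between /n/ and /d/): before a voiced consonant, so rule 1 applies → [iː].
/d/ (word-final) occurs word-finally → [t] by rule 3.

[oːliːzeːweːmniːt]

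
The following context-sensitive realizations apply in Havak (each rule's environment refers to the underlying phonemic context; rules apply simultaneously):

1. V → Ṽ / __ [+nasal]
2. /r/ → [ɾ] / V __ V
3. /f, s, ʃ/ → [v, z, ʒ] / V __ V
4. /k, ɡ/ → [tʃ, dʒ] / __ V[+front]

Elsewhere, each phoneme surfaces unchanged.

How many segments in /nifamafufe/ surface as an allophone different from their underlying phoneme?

4

Segments that undergo a rule: /f/ → [v] (rule 3); /a/ → [ã] (rule 1); /f/ → [v] (rule 3); /f/ → [v] (rule 3).
All other segments surface unchanged.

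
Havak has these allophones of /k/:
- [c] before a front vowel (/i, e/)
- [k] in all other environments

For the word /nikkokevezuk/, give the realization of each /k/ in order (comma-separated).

Occurrence 1 (position 3): no conditioning environment matches → elsewhere allophone [k].
Occurrence 2 (position 4): no conditioning environment matches → elsewhere allophone [k].
Occurrence 3 (position 6): before a front vowel → [c].
Occurrence 4 (position 12): no conditioning environment matches → elsewhere allophone [k].

[k], [k], [c], [k]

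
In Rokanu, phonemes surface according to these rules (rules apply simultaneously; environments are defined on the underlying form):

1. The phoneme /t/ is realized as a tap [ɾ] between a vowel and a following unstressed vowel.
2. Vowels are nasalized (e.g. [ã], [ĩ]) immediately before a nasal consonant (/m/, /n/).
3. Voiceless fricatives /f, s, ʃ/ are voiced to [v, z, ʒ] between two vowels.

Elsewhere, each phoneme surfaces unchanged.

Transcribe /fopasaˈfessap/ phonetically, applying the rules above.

/f/ — word-initial; rule 3 does not apply here → [f].
/o/ (between /f/ and /p/) is in the target of rule 2 but the environment (before a nasal consonant) is not met → [o].
/p/ (between /o/ and /a/) is unaffected → [p].
/a/ (between /p/ and /s/): rule 2 targets it, but not before a nasal consonant → unchanged [a].
/s/ — between /a/ and /a/, between two vowels — surfaces as [z] (rule 3).
/a/ — between /s/ and /f/; rule 2 does not apply here → [a].
/f/ (between /a/ and /e/) occurs between two vowels → [v] by rule 3.
/e/ (between /f/ and /s/): rule 2 targets it, but not before a nasal consonant → unchanged [e].
/s/ (between /e/ and /s/): rule 3 targets it, but not between two vowels → unchanged [s].
/s/ — between /s/ and /a/; rule 3 does not apply here → [s].
/a/ — between /s/ and /p/; rule 2 does not apply here → [a].
/p/ (word-final): no rule targets it → [p].

[fopazaˈvessap]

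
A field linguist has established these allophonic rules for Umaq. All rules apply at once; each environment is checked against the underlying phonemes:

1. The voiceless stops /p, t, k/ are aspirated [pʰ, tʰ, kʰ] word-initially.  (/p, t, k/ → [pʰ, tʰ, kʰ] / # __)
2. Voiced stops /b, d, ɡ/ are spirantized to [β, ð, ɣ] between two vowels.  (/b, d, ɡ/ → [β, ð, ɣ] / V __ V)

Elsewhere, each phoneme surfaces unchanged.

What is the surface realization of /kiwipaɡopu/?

[kʰiwipaɣopu]

/k/ — word-initial, word-initially — surfaces as [kʰ] (rule 1).
/p/ (between /i/ and /a/): rule 1 targets it, but not word-initially → unchanged [p].
/ɡ/ (between /a/ and /o/) occurs between two vowels → [ɣ] by rule 2.
/p/ (between /o/ and /u/) fails the environment for rule 1, so it stays [p].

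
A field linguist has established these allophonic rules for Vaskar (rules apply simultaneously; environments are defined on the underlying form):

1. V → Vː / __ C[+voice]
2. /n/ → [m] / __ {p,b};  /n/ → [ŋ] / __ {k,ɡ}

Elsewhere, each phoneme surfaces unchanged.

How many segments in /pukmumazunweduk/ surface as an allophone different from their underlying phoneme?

4

Segments that undergo a rule: /u/ → [uː] (rule 1); /a/ → [aː] (rule 1); /u/ → [uː] (rule 1); /e/ → [eː] (rule 1).
All other segments surface unchanged.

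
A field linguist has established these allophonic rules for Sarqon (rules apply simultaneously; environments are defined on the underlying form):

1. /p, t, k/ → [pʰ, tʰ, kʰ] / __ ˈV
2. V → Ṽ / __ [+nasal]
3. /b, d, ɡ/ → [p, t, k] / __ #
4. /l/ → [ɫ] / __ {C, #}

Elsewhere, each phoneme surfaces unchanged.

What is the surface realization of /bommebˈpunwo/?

/b/ (word-initial) is in the target of rule 3 but the environment (word-finally) is not met → [b].
/o/ (between /b/ and /m/) occurs before a nasal consonant → [õ] by rule 2.
/m/ — not in any rule's target class → [m].
/m/ (between /m/ and /e/) is unaffected → [m].
/e/ — between /m/ and /b/; rule 2 does not apply here → [e].
/b/ (between /e/ and /p/) is in the target of rule 3 but the environment (word-finally) is not met → [b].
/p/ meets the environment for rule 1 (immediately before a stressed vowel) → [pʰ].
/u/ — between /p/ and /n/, before a nasal consonant — surfaces as [ũ] (rule 2).
/n/ (between /u/ and /w/) is unaffected → [n].
/w/ (between /n/ and /o/) is unaffected → [w].
/o/ — word-final; rule 2 does not apply here → [o].

[bõmmebˈpʰũnwo]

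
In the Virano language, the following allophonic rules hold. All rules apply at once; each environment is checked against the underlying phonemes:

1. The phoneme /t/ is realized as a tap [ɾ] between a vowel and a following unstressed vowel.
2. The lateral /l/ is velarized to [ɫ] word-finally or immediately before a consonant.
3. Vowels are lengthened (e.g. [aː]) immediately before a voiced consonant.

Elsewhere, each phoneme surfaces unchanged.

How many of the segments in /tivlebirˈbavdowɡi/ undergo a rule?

Segments that undergo a rule: /i/ → [iː] (rule 3); /e/ → [eː] (rule 3); /i/ → [iː] (rule 3); /a/ → [aː] (rule 3); /o/ → [oː] (rule 3).
All other segments surface unchanged.

5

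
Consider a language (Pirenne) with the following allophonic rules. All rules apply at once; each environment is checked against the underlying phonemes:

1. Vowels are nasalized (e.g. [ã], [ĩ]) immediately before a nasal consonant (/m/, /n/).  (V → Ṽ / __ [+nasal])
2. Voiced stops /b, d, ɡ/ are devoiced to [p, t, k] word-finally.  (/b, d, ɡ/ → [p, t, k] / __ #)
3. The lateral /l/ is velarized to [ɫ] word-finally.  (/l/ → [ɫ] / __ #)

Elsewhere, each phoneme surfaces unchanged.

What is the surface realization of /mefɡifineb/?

/m/ (word-initial): no rule targets it → [m].
/e/ — between /m/ and /f/; rule 1 does not apply here → [e].
/f/ (between /e/ and /ɡ/) is unaffected → [f].
/ɡ/ (between /f/ and /i/) fails the environment for rule 2, so it stays [ɡ].
/i/ — between /ɡ/ and /f/; rule 1 does not apply here → [i].
/f/ stays [f].
Rule 1 applies to /i/ (between /f/ and /n/: before a nasal consonant) → [ĩ].
/n/ — not in any rule's target class → [n].
/e/ (between /n/ and /b/): rule 1 targets it, but not before a nasal consonant → unchanged [e].
/b/ (word-final) occurs word-finally → [p] by rule 2.

[mefɡifĩnep]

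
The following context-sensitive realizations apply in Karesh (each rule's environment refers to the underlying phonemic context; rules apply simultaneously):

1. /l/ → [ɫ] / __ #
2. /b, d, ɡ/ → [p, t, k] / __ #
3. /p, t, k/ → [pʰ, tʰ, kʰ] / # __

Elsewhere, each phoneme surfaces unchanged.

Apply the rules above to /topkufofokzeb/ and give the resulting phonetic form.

[tʰopkufofokzep]

/t/ (word-initial) occurs word-initially → [tʰ] by rule 3.
/o/ (between /t/ and /p/) is unaffected → [o].
/p/ (between /o/ and /k/): rule 3 targets it, but not word-initially → unchanged [p].
/k/ (between /p/ and /u/) fails the environment for rule 3, so it stays [k].
/u/ (between /k/ and /f/) is unaffected → [u].
/f/ (between /u/ and /o/): no rule targets it → [f].
/o/ (between /f/ and /f/) is unaffected → [o].
/f/ (between /o/ and /o/): no rule targets it → [f].
/o/ — not in any rule's target class → [o].
/k/ (between /o/ and /z/): rule 3 targets it, but not word-initially → unchanged [k].
/z/ stays [z].
/e/ (between /z/ and /b/): no rule targets it → [e].
Rule 2 applies to /b/ (word-final: word-finally) → [p].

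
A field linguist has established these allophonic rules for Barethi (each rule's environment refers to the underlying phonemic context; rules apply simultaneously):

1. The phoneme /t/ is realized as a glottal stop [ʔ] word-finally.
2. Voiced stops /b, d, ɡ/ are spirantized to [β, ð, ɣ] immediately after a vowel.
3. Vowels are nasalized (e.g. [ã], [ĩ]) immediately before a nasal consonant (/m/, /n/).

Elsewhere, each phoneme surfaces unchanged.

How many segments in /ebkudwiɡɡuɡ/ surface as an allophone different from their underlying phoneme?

Segments that undergo a rule: /b/ → [β] (rule 2); /d/ → [ð] (rule 2); /ɡ/ → [ɣ] (rule 2); /ɡ/ → [ɣ] (rule 2).
All other segments surface unchanged.

4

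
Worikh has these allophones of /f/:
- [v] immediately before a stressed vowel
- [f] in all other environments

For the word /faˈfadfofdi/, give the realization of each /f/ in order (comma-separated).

Occurrence 1 (position 1): no conditioning environment matches → elsewhere allophone [f].
Occurrence 2 (position 3): immediately before a stressed vowel → [v].
Occurrence 3 (position 6): no conditioning environment matches → elsewhere allophone [f].
Occurrence 4 (position 8): no conditioning environment matches → elsewhere allophone [f].

[f], [v], [f], [f]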